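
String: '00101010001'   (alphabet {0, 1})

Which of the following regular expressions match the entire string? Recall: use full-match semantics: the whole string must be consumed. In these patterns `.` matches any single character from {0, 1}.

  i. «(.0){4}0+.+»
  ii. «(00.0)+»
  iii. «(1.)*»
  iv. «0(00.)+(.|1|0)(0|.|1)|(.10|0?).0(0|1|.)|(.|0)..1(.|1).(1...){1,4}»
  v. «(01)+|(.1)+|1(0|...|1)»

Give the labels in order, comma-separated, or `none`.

i → match
ii → no match — must end with '0'
iii → no match
iv → no match
v → no match

i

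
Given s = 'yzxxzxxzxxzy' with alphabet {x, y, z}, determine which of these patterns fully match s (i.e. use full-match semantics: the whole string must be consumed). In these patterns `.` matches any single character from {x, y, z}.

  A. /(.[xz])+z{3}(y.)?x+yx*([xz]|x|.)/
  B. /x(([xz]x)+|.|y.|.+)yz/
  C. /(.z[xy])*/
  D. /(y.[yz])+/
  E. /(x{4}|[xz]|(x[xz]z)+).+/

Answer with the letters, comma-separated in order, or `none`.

A → no match
B → no match — must start with 'x'
C → match
D → no match
E → no match

C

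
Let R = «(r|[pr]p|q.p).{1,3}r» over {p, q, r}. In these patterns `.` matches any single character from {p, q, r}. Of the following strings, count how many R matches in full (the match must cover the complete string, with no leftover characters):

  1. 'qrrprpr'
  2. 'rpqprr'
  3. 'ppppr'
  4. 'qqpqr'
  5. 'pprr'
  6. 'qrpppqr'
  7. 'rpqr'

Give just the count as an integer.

1 → no match
2 → match
3 → match
4 → match
5 → match
6 → match
7 → match
Total matched: 6

6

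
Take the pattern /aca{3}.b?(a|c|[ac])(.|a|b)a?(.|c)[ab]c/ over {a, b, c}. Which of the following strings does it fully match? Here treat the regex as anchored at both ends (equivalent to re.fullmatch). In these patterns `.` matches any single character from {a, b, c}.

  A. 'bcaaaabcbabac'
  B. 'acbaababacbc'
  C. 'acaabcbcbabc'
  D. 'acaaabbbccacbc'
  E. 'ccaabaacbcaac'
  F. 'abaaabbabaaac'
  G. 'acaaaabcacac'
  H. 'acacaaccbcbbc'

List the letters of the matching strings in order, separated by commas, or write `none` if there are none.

G

A → no match — must start with 'aca'
B. 'acbaababacbc' → no match — must start with 'aca'
C. 'acaabcbcbabc' → no match
D → no match
E → no match — must start with 'aca'
F → no match — must start with 'aca'
G. 'acaaaabcacac' → match
H → no match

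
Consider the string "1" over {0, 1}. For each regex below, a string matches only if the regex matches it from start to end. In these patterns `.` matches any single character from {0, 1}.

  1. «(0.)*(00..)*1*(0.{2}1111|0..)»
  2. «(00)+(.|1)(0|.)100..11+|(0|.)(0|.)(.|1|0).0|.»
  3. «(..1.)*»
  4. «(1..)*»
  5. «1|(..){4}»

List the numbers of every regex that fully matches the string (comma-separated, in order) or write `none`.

1 → no match
2 → match
3 → no match
4 → no match
5 → match

2, 5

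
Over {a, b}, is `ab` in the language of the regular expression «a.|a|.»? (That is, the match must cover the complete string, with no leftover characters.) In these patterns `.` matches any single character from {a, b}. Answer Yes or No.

Yes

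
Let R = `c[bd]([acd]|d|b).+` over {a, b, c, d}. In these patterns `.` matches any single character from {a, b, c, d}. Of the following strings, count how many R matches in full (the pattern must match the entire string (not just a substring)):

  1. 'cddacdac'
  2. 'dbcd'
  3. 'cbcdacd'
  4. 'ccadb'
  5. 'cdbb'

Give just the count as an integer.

1. 'cddacdac' → match
2. 'dbcd' → no match — must start with 'c'
3. 'cbcdacd' → match
4. 'ccadb' → no match
5. 'cdbb' → match
Total matched: 3

3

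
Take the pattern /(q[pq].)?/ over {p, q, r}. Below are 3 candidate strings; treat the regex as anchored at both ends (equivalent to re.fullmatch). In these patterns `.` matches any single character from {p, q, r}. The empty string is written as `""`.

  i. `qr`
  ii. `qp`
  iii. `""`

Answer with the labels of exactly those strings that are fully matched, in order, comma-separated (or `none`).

i → no match
ii → no match
iii → match

iii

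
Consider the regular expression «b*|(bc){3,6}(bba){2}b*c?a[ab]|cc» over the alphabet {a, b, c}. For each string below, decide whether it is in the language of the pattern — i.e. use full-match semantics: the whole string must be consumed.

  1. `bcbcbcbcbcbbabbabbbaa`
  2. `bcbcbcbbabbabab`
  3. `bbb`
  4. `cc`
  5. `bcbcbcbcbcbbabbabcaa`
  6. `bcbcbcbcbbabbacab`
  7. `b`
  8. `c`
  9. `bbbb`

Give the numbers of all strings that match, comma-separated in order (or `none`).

1, 2, 3, 4, 5, 6, 7, 9

1 → match
2 → match
3 → match
4 → match
5 → match
6 → match
7 → match
8 → no match
9 → match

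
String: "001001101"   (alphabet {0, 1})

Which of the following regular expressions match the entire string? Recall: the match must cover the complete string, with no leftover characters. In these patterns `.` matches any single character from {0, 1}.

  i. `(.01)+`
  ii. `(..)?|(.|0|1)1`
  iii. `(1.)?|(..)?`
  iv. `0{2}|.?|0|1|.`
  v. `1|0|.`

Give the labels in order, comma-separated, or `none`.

i → match
ii → no match
iii → no match
iv → no match
v → no match

i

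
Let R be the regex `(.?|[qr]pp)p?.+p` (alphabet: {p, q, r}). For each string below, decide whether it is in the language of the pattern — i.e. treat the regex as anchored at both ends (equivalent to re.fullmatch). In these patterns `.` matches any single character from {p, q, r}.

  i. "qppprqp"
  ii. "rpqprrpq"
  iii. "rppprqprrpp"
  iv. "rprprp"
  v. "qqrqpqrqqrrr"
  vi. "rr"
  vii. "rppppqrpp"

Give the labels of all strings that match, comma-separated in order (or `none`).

i, iii, iv, vii

i. "qppprqp" → match
ii. "rpqprrpq" → no match — must end with "p"
iii. "rppprqprrpp" → match
iv. "rprprp" → match
v. "qqrqpqrqqrrr" → no match — must end with "p"
vi. "rr" → no match — must end with "p"
vii. "rppppqrpp" → match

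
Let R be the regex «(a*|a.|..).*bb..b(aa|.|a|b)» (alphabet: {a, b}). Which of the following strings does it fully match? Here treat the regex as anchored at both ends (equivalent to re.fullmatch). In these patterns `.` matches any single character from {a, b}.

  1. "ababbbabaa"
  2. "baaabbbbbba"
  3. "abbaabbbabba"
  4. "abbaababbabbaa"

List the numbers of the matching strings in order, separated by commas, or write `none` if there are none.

1, 2, 3, 4

1 → match
2 → match
3 → match
4 → match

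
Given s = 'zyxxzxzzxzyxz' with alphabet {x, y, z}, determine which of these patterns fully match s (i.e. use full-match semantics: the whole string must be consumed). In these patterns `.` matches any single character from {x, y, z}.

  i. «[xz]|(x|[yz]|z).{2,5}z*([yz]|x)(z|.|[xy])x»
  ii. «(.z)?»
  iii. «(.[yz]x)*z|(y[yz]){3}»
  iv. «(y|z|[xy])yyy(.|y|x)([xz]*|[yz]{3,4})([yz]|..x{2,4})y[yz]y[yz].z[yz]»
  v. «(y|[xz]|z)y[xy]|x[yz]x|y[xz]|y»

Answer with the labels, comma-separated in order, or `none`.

i → no match
ii → no match
iii → match
iv → no match
v → no match

iii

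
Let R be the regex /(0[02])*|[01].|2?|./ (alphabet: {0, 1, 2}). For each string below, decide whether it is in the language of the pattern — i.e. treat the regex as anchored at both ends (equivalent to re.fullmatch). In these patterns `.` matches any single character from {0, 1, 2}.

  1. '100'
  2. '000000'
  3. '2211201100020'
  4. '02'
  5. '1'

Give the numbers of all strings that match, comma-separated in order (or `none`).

1 → no match
2 → match
3 → no match
4 → match
5 → match

2, 4, 5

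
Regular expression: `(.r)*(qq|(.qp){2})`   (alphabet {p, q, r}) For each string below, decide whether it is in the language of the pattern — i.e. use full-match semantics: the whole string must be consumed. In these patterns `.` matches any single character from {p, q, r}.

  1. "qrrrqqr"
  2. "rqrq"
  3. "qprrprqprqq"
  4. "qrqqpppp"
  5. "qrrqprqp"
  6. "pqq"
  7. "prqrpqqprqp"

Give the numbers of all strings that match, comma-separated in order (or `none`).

1 → no match
2 → no match
3 → no match
4 → no match
5 → match
6 → no match
7 → no match

5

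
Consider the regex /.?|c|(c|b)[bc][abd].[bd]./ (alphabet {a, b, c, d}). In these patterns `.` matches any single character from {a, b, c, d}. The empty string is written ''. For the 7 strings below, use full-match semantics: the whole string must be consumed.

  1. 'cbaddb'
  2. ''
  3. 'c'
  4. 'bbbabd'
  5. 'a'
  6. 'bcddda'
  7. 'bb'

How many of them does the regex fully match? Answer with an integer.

6

1 → match
2 → match
3 → match
4 → match
5 → match
6 → match
7 → no match
Total matched: 6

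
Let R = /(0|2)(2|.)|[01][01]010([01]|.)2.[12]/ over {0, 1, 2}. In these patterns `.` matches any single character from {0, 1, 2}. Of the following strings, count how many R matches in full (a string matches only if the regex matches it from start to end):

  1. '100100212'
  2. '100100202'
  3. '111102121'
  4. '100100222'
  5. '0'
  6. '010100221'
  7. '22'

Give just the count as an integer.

5

1 → match
2 → match
3 → no match
4 → match
5 → no match
6 → match
7 → match
Total matched: 5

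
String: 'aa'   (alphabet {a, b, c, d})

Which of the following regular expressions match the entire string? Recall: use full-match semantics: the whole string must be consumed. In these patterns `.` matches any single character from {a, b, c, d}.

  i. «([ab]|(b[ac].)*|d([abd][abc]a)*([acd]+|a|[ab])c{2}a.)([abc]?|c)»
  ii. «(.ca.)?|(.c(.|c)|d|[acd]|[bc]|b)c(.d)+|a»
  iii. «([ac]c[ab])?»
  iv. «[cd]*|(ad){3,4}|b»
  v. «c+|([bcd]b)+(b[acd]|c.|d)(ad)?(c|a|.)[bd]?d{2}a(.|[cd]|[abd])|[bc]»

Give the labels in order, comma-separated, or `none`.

i

i → match
ii → no match
iii → no match
iv → no match
v → no match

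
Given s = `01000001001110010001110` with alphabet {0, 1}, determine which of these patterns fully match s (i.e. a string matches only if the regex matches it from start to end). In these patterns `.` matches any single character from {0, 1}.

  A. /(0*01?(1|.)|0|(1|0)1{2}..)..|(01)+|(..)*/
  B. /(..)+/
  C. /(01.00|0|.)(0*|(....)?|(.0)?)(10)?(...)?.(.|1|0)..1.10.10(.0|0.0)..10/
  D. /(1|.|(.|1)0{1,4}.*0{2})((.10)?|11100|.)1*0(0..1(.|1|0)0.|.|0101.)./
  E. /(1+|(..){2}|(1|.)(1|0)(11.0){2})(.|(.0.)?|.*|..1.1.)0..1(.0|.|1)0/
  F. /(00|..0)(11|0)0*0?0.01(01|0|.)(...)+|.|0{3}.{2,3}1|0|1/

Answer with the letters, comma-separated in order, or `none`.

A → no match
B → no match
C → match
D → no match
E → match
F → no match

C, E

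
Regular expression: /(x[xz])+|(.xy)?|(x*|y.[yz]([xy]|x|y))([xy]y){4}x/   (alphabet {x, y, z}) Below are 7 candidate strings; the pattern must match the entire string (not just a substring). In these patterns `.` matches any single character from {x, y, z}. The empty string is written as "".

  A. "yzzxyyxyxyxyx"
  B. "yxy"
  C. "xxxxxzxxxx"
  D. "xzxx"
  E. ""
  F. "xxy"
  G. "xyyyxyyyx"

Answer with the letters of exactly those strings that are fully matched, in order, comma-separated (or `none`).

A → match
B → match
C → match
D → match
E → match
F → match
G → match

A, B, C, D, E, F, G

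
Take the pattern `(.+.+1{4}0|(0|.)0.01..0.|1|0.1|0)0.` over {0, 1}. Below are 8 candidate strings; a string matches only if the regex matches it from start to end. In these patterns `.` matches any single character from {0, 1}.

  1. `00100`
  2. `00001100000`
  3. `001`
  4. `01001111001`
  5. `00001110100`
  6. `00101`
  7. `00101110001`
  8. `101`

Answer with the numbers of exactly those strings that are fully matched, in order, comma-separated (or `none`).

1, 2, 3, 4, 5, 6, 7, 8

1 → match
2 → match
3 → match
4 → match
5 → match
6 → match
7 → match
8 → match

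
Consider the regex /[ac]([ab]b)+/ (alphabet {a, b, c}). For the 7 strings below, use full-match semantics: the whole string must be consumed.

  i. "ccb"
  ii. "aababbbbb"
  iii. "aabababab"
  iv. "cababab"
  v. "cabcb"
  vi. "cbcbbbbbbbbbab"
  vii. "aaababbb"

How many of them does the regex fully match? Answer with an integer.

3

i → no match
ii → match
iii → match
iv → match
v → no match
vi → no match
vii → no match
Total matched: 3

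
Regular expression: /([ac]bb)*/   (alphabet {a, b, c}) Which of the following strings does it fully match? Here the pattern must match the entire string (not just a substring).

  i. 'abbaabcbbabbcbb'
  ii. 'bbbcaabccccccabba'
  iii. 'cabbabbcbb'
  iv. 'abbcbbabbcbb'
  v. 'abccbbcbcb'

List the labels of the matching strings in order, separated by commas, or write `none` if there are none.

iv

i → no match
ii → no match
iii → no match
iv → match
v → no match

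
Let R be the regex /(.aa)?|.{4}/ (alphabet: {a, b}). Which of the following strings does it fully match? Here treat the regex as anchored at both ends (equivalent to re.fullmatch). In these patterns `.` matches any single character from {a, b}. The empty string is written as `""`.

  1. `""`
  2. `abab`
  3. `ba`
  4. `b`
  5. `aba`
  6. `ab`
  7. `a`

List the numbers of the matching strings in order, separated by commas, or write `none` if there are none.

1 → match
2 → match
3 → no match
4 → no match
5 → no match
6 → no match
7 → no match

1, 2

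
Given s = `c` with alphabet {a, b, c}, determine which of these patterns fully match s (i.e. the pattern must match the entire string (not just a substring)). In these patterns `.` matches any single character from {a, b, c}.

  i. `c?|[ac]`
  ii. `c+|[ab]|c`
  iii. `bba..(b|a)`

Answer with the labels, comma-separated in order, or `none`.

i → match
ii → match
iii → no match — must start with `bba`

i, ii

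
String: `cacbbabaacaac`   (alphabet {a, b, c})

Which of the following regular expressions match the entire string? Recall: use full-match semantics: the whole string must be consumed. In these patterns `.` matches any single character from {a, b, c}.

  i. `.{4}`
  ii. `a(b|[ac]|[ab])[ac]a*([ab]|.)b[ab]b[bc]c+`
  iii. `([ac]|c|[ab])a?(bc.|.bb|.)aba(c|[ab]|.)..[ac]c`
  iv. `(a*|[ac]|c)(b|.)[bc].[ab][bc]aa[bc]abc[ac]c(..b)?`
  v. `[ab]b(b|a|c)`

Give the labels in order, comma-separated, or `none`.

iii

i → no match
ii → no match — must start with `a`
iii → match
iv → no match
v → no match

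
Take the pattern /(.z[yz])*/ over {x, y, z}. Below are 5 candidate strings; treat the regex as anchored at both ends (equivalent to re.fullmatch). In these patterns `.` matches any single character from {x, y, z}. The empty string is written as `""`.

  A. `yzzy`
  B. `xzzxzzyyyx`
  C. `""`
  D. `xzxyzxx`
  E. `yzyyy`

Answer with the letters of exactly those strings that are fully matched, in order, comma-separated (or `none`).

A. `yzzy` → no match
B. `xzzxzzyyyx` → no match
C. `""` → match
D. `xzxyzxx` → no match
E. `yzyyy` → no match

C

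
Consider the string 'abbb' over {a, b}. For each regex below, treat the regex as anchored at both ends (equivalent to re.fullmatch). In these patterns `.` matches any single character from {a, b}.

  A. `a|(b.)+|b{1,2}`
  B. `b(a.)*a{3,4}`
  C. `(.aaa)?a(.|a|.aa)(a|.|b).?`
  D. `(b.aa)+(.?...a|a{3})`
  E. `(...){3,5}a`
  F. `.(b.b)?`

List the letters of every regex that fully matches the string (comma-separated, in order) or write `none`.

C, F

A → no match
B → no match — must start with 'b'
C → match
D → no match — must start with 'b'
E → no match — must end with 'a'
F → match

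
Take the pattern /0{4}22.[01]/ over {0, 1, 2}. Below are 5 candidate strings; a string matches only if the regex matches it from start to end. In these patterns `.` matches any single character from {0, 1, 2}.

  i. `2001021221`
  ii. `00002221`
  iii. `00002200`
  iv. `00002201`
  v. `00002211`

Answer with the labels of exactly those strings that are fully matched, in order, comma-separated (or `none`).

ii, iii, iv, v

i. `2001021221` → no match — must start with `0`
ii. `00002221` → match
iii. `00002200` → match
iv. `00002201` → match
v. `00002211` → match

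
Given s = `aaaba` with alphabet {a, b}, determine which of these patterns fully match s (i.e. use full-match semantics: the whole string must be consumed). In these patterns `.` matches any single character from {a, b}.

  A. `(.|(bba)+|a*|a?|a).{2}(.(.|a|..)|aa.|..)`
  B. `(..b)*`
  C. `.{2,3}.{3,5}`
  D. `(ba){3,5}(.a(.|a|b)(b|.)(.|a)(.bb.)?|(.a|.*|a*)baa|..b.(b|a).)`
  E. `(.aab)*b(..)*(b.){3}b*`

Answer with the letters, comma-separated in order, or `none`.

A → match
B → no match
C → match
D → no match — must start with `ba`
E → no match

A, C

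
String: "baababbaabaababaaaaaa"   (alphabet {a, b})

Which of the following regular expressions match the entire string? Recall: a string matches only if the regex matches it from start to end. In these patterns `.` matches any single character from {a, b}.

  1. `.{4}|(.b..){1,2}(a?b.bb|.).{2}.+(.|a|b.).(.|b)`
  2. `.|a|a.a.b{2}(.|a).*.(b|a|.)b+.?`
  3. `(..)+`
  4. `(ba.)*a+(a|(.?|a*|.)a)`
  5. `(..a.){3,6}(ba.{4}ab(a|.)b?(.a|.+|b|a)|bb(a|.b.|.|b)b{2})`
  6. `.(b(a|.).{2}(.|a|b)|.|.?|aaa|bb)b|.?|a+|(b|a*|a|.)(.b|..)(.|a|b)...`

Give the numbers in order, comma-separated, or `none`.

4

1 → no match
2 → no match
3 → no match
4 → match
5 → no match
6 → no match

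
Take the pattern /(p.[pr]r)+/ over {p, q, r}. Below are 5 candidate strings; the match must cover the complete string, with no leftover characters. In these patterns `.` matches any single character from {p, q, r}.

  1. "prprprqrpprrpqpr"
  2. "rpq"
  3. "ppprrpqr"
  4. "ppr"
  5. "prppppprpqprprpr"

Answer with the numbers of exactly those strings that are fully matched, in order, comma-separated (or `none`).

1 → no match
2 → no match — must start with "p"
3 → no match
4 → no match
5 → no match

none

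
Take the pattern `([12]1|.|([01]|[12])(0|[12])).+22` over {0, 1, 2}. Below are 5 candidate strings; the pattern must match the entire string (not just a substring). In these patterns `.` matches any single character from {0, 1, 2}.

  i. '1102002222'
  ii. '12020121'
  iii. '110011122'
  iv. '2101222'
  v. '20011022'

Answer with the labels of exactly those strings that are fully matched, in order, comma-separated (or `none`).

i → match
ii → no match — must end with '22'
iii → match
iv → match
v → match

i, iii, iv, v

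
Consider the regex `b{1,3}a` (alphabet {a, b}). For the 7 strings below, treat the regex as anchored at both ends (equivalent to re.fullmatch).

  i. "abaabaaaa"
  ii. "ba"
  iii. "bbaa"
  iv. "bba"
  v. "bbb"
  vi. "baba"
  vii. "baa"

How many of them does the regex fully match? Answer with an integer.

2

i. "abaabaaaa" → no match — must start with "b"
ii. "ba" → match
iii. "bbaa" → no match — must end with "ba"
iv. "bba" → match
v. "bbb" → no match — must end with "ba"
vi. "baba" → no match
vii. "baa" → no match — must end with "ba"
Total matched: 2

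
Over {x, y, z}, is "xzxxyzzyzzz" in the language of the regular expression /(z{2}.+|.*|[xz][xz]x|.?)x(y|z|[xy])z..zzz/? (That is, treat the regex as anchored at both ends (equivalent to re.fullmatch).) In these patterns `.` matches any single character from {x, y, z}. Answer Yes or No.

Yes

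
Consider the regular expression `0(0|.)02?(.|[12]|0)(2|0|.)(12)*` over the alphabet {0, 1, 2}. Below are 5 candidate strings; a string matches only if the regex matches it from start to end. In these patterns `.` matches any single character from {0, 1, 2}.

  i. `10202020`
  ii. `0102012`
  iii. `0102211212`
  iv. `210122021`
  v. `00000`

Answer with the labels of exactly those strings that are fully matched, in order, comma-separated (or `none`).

i → no match — must start with `0`
ii → match
iii → match
iv → no match — must start with `0`
v → match

ii, iii, v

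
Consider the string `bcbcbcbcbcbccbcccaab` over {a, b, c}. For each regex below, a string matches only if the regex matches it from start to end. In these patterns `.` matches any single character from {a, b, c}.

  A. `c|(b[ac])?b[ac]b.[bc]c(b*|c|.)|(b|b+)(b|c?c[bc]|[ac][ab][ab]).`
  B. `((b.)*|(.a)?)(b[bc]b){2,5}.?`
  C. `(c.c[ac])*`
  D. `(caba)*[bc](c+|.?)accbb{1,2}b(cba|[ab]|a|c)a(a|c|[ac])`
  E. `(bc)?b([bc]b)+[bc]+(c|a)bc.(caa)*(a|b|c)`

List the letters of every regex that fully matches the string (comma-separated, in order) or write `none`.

E

A → no match
B → no match
C → no match
D → no match
E → match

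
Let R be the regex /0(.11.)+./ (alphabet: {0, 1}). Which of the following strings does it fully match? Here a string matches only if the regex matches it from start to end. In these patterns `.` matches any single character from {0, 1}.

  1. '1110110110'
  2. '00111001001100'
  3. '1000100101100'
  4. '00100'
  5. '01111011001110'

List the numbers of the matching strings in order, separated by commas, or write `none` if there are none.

1 → no match — must start with '0'
2 → no match
3 → no match — must start with '0'
4 → no match
5 → match

5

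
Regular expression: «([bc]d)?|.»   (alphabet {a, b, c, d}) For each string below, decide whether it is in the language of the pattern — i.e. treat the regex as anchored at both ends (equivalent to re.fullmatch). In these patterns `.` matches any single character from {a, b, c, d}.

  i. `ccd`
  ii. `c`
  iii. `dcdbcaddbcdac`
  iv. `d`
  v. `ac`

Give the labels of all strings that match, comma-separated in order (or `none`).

ii, iv

i → no match
ii → match
iii → no match
iv → match
v → no match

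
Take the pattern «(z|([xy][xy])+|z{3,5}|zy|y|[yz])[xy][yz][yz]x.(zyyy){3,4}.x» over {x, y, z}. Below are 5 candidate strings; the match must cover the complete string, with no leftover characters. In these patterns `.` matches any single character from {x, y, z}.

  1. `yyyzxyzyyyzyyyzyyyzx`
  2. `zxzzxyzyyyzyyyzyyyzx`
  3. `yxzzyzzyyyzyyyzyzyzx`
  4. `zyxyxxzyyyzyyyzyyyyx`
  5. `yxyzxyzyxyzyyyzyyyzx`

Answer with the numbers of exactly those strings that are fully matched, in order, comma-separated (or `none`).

1 → match
2 → match
3 → no match
4 → no match
5 → no match

1, 2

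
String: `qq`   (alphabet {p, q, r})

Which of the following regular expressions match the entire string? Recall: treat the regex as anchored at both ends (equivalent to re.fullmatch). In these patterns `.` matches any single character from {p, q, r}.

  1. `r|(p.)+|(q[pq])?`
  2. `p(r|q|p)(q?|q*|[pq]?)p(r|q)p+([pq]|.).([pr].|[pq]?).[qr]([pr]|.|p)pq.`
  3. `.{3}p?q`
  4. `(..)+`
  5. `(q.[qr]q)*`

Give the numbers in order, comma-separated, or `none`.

1, 4

1 → match
2 → no match — must start with `p`
3 → no match
4 → match
5 → no match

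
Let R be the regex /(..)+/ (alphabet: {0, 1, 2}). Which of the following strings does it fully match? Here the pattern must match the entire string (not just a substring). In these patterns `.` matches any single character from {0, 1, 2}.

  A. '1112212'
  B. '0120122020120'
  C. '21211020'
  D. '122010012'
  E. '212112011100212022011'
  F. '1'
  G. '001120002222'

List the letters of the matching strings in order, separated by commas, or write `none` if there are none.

A → no match
B → no match
C → match
D → no match
E → no match
F → no match
G → match

C, G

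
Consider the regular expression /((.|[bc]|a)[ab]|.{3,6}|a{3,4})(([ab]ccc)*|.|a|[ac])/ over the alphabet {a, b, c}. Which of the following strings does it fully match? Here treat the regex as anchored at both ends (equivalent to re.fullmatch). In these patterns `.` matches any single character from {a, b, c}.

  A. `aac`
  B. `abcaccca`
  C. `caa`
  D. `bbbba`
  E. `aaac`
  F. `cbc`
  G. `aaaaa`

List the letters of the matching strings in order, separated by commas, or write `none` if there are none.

A, C, D, E, F, G

A → match
B → no match
C → match
D → match
E → match
F → match
G → match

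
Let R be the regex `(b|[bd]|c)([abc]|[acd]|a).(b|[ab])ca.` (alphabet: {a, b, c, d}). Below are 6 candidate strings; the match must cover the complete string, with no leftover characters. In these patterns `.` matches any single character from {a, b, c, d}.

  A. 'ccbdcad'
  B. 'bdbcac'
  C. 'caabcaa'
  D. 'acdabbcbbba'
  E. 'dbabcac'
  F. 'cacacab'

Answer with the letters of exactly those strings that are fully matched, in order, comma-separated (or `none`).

A. 'ccbdcad' → no match
B. 'bdbcac' → no match
C. 'caabcaa' → match
D. 'acdabbcbbba' → no match
E. 'dbabcac' → match
F. 'cacacab' → match

C, E, F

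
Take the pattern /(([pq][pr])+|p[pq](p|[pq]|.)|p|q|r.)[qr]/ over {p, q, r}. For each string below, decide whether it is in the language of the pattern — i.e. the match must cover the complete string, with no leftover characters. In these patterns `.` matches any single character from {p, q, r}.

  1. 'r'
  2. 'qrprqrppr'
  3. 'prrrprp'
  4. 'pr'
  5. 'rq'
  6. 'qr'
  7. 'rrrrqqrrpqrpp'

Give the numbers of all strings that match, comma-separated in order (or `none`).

1 → no match
2 → match
3 → no match
4 → match
5 → no match
6 → match
7 → no match

2, 4, 6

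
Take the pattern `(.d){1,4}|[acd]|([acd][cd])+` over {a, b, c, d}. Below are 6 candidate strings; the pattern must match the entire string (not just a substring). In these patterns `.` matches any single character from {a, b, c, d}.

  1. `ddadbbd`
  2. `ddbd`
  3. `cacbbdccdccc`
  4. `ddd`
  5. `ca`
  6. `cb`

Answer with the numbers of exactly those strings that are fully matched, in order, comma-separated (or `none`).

1. `ddadbbd` → no match
2. `ddbd` → match
3. `cacbbdccdccc` → no match
4. `ddd` → no match
5. `ca` → no match
6. `cb` → no match

2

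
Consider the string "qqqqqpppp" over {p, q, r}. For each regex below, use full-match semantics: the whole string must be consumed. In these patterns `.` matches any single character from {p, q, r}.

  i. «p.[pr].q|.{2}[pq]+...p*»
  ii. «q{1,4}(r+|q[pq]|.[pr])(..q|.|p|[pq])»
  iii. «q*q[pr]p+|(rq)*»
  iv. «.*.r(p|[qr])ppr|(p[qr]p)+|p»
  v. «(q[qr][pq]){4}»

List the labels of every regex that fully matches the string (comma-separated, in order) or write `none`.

i → match
ii → no match
iii → match
iv → no match
v → no match

i, iii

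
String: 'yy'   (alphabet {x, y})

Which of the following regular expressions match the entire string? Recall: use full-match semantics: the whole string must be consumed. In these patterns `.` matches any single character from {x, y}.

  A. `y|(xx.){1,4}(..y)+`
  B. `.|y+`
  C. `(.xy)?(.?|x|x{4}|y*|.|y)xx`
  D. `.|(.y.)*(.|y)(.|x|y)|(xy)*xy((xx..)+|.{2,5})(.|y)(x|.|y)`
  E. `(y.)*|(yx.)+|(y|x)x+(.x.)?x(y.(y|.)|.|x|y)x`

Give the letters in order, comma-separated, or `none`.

B, D, E

A → no match
B → match
C → no match — must end with 'xx'
D → match
E → match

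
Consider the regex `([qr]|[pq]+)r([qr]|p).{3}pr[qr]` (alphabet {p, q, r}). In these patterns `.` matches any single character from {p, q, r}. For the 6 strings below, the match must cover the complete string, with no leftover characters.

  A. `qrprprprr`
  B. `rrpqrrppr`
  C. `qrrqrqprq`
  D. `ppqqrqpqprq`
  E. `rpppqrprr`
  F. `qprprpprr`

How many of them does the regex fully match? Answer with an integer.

2

A → match
B → no match
C → match
D → no match
E → no match
F → no match
Total matched: 2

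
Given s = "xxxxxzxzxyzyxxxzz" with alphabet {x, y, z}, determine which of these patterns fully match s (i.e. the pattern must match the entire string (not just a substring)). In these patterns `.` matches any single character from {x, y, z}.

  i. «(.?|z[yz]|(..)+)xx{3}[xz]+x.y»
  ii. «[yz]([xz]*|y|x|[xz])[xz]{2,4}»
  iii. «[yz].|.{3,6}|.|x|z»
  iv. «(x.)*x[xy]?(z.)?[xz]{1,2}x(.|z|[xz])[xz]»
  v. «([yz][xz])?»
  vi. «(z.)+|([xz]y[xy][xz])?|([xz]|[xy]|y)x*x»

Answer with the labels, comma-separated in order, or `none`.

iv

i → no match — must end with "y"
ii → no match
iii → no match
iv → match
v → no match
vi → no match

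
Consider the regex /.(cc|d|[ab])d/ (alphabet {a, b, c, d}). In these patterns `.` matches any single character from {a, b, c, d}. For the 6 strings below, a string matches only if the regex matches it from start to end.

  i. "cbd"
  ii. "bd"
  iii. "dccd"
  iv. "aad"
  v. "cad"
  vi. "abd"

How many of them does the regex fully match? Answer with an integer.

i. "cbd" → match
ii. "bd" → no match
iii. "dccd" → match
iv. "aad" → match
v. "cad" → match
vi. "abd" → match
Total matched: 5

5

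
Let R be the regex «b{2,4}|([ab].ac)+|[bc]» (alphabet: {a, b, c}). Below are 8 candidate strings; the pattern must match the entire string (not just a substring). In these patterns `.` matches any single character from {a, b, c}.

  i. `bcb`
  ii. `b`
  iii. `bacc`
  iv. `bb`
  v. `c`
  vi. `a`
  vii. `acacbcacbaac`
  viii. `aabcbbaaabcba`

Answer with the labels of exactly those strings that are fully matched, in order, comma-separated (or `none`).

i → no match
ii → match
iii → no match
iv → match
v → match
vi → no match
vii → match
viii → no match

ii, iv, v, vii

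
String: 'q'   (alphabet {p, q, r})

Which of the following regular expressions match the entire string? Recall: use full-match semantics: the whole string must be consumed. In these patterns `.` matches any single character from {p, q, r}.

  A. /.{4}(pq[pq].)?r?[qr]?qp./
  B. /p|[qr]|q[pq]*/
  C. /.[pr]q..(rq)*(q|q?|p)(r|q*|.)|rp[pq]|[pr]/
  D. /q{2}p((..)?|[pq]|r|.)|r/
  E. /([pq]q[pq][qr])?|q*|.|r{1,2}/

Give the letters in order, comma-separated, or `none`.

A → no match
B → match
C → no match
D → no match
E → match

B, E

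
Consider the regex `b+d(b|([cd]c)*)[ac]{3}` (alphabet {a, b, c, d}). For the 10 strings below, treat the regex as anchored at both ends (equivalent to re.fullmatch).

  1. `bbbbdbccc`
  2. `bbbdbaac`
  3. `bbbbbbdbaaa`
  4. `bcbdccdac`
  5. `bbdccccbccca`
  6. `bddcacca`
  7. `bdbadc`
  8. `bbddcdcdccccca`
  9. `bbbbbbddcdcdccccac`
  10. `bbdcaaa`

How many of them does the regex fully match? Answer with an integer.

5

1 → match
2 → match
3 → match
4 → no match
5 → no match
6 → no match
7 → no match
8 → match
9 → match
10 → no match
Total matched: 5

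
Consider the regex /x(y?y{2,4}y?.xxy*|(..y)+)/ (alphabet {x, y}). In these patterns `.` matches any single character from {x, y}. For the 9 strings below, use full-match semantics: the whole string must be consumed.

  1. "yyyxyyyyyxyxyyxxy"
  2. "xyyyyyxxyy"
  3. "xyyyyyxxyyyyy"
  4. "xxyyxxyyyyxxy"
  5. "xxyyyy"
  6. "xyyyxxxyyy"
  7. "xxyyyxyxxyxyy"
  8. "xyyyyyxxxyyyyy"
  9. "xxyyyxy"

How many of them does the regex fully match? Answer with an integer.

1 → no match — must start with "x"
2 → match
3 → match
4 → match
5 → no match
6 → match
7 → match
8 → match
9 → match
Total matched: 7

7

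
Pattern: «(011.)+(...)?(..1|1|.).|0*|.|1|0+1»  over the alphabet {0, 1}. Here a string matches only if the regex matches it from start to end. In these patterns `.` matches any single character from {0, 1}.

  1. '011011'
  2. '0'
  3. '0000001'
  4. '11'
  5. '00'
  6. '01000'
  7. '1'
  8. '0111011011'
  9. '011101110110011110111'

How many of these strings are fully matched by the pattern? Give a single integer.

7

1. '011011' → match
2. '0' → match
3. '0000001' → match
4. '11' → no match
5. '00' → match
6. '01000' → no match
7. '1' → match
8. '0111011011' → match
9 → match
Total matched: 7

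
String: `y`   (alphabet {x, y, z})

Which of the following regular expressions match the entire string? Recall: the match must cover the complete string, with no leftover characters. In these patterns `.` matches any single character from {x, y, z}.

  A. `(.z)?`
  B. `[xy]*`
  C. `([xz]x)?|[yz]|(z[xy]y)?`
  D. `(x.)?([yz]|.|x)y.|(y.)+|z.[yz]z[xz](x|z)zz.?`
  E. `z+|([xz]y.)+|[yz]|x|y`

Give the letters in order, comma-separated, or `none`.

B, C, E

A → no match
B → match
C → match
D → no match
E → match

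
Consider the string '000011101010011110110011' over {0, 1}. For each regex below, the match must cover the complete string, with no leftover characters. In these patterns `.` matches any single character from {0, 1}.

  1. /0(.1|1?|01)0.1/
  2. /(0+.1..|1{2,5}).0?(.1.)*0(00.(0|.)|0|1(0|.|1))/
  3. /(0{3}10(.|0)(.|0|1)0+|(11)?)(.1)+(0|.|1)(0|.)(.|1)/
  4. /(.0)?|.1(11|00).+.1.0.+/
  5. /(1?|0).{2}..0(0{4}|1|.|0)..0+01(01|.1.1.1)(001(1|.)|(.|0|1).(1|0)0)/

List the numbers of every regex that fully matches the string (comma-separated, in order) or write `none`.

2

1 → no match
2 → match
3 → no match
4 → no match
5 → no match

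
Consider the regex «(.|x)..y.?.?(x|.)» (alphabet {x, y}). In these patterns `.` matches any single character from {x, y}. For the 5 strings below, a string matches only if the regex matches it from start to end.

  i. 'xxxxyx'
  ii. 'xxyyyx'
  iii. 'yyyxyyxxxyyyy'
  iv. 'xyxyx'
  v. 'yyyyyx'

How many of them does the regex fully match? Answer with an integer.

i → no match
ii → match
iii → no match
iv → match
v → match
Total matched: 3

3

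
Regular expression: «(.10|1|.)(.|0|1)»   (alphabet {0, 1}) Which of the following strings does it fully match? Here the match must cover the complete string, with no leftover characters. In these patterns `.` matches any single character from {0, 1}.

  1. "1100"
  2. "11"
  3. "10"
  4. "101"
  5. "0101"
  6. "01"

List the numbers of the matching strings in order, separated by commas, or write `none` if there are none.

1. "1100" → match
2. "11" → match
3. "10" → match
4. "101" → no match
5. "0101" → match
6. "01" → match

1, 2, 3, 5, 6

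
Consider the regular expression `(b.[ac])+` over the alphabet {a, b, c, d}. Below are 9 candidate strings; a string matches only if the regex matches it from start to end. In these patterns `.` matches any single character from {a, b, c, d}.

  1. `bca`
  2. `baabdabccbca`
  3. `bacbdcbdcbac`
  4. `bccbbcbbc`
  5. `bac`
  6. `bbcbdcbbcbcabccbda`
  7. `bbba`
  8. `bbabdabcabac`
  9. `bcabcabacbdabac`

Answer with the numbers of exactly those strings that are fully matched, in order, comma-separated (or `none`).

1 → match
2 → match
3 → match
4 → match
5 → match
6 → match
7 → no match
8 → match
9 → match

1, 2, 3, 4, 5, 6, 8, 9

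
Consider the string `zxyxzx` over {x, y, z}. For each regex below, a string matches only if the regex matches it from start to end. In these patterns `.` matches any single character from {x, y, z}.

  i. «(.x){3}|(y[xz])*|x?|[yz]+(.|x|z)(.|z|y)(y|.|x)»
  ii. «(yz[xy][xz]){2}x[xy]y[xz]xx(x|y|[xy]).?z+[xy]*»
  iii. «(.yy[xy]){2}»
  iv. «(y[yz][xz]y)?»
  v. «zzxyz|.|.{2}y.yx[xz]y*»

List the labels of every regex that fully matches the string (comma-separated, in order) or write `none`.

i

i → match
ii → no match — must start with `yz`
iii → no match
iv → no match
v → no match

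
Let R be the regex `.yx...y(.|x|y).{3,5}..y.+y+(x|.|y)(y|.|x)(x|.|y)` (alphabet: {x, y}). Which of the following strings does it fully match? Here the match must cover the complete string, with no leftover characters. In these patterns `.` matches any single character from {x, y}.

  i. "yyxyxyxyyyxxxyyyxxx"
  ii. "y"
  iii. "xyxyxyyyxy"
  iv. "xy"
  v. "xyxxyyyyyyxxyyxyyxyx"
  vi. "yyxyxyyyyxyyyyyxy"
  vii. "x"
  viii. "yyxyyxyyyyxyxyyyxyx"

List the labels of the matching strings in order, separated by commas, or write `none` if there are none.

v, viii

i → no match
ii → no match
iii → no match
iv → no match
v → match
vi → no match
vii → no match
viii → match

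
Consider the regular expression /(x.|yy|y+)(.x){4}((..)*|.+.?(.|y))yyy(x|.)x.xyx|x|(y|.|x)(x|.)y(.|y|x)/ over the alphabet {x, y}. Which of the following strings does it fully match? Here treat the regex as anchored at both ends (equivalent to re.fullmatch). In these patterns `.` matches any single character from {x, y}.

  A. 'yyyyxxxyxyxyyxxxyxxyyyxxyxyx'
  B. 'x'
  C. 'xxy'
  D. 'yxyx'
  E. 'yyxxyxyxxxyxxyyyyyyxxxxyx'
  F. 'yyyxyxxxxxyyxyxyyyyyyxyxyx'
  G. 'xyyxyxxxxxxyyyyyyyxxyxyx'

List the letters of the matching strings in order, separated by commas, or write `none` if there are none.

A → match
B. 'x' → match
C. 'xxy' → no match
D. 'yxyx' → match
E → match
F → match
G → match

A, B, D, E, F, G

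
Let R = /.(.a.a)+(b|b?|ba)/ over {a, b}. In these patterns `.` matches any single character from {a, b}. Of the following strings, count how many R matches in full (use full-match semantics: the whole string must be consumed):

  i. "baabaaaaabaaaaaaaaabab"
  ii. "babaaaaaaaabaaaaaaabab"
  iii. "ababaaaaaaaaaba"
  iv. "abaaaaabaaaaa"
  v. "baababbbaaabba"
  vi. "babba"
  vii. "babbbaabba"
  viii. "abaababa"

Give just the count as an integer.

3

i → match
ii → no match
iii → match
iv → match
v → no match
vi. "babba" → no match
vii. "babbbaabba" → no match
viii. "abaababa" → no match
Total matched: 3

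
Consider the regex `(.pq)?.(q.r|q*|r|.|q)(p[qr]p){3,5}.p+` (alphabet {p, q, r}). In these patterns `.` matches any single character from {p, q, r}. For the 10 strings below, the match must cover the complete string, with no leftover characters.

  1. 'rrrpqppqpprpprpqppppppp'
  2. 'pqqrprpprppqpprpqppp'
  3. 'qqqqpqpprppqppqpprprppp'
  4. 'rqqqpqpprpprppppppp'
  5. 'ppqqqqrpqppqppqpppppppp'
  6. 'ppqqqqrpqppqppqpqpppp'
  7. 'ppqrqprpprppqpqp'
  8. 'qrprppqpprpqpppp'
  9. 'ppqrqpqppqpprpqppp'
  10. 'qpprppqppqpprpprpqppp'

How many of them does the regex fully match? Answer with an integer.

1 → no match
2 → match
3 → match
4 → match
5 → match
6 → match
7 → match
8 → match
9 → match
10 → match
Total matched: 9

9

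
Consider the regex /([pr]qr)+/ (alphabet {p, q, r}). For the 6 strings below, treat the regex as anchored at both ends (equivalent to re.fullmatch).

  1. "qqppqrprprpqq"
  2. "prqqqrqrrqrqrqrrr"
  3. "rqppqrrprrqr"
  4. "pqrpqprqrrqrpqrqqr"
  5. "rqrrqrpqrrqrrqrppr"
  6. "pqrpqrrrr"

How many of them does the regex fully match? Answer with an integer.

0

1 → no match — must end with "qr"
2 → no match — must end with "qr"
3 → no match
4 → no match
5 → no match — must end with "qr"
6 → no match — must end with "qr"
Total matched: 0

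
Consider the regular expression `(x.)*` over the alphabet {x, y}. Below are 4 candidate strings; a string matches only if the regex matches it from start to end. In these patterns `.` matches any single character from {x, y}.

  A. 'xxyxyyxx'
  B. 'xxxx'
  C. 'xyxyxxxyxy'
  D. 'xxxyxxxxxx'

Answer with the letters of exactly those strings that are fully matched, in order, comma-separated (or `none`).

B, C, D

A. 'xxyxyyxx' → no match
B. 'xxxx' → match
C. 'xyxyxxxyxy' → match
D. 'xxxyxxxxxx' → match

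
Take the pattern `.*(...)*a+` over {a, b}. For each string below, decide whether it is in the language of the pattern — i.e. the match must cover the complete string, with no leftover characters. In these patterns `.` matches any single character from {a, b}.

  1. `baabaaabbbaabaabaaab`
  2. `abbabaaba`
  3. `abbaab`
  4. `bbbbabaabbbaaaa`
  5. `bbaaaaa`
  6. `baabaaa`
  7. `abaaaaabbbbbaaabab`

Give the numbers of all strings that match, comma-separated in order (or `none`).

2, 4, 5, 6

1 → no match — must end with `a`
2 → match
3 → no match — must end with `a`
4 → match
5 → match
6 → match
7 → no match — must end with `a`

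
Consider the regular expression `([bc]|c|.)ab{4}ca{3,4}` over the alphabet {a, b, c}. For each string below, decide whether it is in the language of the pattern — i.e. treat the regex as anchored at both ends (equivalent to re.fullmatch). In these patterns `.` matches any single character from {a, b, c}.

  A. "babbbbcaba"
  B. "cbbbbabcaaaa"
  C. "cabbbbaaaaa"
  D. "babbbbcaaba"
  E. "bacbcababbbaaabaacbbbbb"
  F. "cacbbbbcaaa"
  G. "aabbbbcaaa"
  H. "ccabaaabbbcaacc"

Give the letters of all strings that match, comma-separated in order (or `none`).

A → no match
B → no match
C → no match
D → no match
E → no match — must end with "a"
F → no match
G → match
H → no match — must end with "a"

G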